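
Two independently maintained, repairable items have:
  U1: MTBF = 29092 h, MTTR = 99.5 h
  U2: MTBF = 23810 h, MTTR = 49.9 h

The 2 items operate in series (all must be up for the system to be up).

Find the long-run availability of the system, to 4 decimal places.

A(U1) = MTBF/(MTBF+MTTR) = 29092/(29092+99.5) = 0.996591
A(U2) = MTBF/(MTBF+MTTR) = 23810/(23810+49.9) = 0.997909
Series availability: 0.996591 × 0.997909 = 0.9945

0.9945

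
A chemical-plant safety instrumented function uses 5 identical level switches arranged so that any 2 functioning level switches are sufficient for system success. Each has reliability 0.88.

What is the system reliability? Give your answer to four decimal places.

0.9991

R = Σ_{i=2}^{5} C(5,i) p^i (1−p)^{5−i} with p = 0.88
C(5,2)·0.88^2·0.12^3 = 0.013382
C(5,3)·0.88^3·0.12^2 = 0.098132
C(5,4)·0.88^4·0.12^1 = 0.359817
C(5,5)·0.88^5·0.12^0 = 0.527732
Sum = 0.9991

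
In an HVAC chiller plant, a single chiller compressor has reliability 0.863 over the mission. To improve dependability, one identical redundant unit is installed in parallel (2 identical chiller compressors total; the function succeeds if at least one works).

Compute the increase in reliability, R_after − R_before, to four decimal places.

R_before = 0.863
R_after = 1 − (1 − 0.863)^2 = 0.9812
ΔR = 0.9812 − 0.863 = 0.1182

0.1182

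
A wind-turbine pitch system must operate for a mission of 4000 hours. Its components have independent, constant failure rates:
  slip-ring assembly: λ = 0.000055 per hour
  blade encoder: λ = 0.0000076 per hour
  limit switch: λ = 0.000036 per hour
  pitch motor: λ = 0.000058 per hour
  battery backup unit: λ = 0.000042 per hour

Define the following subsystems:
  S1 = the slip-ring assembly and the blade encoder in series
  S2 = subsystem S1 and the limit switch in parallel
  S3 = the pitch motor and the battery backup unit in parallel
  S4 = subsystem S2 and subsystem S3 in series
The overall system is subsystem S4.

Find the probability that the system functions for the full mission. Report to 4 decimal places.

R(slip-ring assembly) = exp(−0.000055 × 4000) = 0.802519
R(blade encoder) = exp(−0.0000076 × 4000) = 0.970057
R(limit switch) = exp(−0.000036 × 4000) = 0.865888
R(pitch motor) = exp(−0.000058 × 4000) = 0.792946
R(battery backup unit) = exp(−0.000042 × 4000) = 0.845354
Series (slip-ring assembly and blade encoder): 0.802519 × 0.970057 = 0.778489
Parallel ([0.778489] and limit switch): 1 − (1 − 0.778489)(1 − 0.865888) = 0.970293
Parallel (pitch motor and battery backup unit): 1 − (1 − 0.792946)(1 − 0.845354) = 0.967980
Series ([0.970293] and [0.967980]): 0.970293 × 0.967980 = 0.9392

0.9392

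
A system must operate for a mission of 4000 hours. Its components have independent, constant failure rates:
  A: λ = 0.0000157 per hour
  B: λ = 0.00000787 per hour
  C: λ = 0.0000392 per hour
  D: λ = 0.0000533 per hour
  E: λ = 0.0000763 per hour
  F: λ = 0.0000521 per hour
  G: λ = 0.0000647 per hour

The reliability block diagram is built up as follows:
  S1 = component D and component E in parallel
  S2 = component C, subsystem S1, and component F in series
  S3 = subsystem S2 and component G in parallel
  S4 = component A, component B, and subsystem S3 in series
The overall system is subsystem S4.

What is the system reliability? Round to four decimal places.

R(A) = exp(−0.0000157 × 4000) = 0.939131
R(B) = exp(−0.00000787 × 4000) = 0.969010
R(C) = exp(−0.0000392 × 4000) = 0.854875
R(D) = exp(−0.0000533 × 4000) = 0.807995
R(E) = exp(−0.0000763 × 4000) = 0.736976
R(F) = exp(−0.0000521 × 4000) = 0.811882
R(G) = exp(−0.0000647 × 4000) = 0.771977
Parallel (D and E): 1 − (1 − 0.807995)(1 − 0.736976) = 0.949498
Series (C, [0.949498], and F): 0.854875 × 0.949498 × 0.811882 = 0.659006
Parallel ([0.659006] and G): 1 − (1 − 0.659006)(1 − 0.771977) = 0.922246
Series (A, B, and [0.922246]): 0.939131 × 0.969010 × 0.922246 = 0.8393

0.8393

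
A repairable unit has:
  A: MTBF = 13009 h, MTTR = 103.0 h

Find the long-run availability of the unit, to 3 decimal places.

A(A) = MTBF/(MTBF+MTTR) = 13009/(13009+103.0) = 0.992

0.992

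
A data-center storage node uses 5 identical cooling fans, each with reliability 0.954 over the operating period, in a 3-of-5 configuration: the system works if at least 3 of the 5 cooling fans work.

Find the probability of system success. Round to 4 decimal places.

0.9991

R = Σ_{i=3}^{5} C(5,i) p^i (1−p)^{5−i} with p = 0.954
C(5,3)·0.954^3·0.046^2 = 0.018372
C(5,4)·0.954^4·0.046^1 = 0.190512
C(5,5)·0.954^5·0.046^0 = 0.790209
Sum = 0.9991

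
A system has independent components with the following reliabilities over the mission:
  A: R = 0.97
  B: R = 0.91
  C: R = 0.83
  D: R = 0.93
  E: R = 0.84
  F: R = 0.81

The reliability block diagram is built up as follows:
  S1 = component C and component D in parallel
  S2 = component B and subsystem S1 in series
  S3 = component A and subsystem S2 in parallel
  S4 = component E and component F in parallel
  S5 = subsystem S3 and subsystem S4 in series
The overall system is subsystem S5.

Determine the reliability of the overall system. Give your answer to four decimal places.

0.9667

Parallel (C and D): 1 − (1 − 0.830000)(1 − 0.930000) = 0.988100
Series (B and [0.988100]): 0.910000 × 0.988100 = 0.899171
Parallel (A and [0.899171]): 1 − (1 − 0.970000)(1 − 0.899171) = 0.996975
Parallel (E and F): 1 − (1 − 0.840000)(1 − 0.810000) = 0.969600
Series ([0.996975] and [0.969600]): 0.996975 × 0.969600 = 0.9667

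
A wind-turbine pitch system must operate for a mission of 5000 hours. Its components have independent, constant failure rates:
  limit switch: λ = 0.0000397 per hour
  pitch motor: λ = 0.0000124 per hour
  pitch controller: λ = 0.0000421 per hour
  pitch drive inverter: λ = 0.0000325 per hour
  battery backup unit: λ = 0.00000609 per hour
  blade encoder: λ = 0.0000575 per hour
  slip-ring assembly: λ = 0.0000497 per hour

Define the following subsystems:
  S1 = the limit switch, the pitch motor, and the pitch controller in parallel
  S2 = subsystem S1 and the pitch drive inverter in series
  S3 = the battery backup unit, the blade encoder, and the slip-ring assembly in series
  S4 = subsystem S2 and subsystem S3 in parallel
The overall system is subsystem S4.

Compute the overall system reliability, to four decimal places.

R(limit switch) = exp(−0.0000397 × 5000) = 0.819960
R(pitch motor) = exp(−0.0000124 × 5000) = 0.939883
R(pitch controller) = exp(−0.0000421 × 5000) = 0.810179
R(pitch drive inverter) = exp(−0.0000325 × 5000) = 0.850016
R(battery backup unit) = exp(−0.00000609 × 5000) = 0.970009
R(blade encoder) = exp(−0.0000575 × 5000) = 0.750137
R(slip-ring assembly) = exp(−0.0000497 × 5000) = 0.779970
Parallel (limit switch, pitch motor, and pitch controller): 1 − (1 − 0.819960)(1 − 0.939883)(1 − 0.810179) = 0.997945
Series ([0.997945] and pitch drive inverter): 0.997945 × 0.850016 = 0.848269
Series (battery backup unit, blade encoder, and slip-ring assembly): 0.970009 × 0.750137 × 0.779970 = 0.567537
Parallel ([0.848269] and [0.567537]): 1 − (1 − 0.848269)(1 − 0.567537) = 0.9344

0.9344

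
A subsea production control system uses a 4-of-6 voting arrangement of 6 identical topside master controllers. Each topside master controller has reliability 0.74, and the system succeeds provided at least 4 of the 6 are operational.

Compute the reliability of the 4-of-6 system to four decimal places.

R = Σ_{i=4}^{6} C(6,i) p^i (1−p)^{6−i} with p = 0.74
C(6,4)·0.74^4·0.26^2 = 0.304064
C(6,5)·0.74^5·0.26^1 = 0.346165
C(6,6)·0.74^6·0.26^0 = 0.164206
Sum = 0.8144

0.8144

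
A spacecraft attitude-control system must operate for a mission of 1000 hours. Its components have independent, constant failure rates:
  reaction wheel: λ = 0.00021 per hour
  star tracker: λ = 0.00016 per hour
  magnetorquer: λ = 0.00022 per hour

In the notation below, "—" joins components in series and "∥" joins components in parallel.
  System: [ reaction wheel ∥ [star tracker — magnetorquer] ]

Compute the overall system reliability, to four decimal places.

R(reaction wheel) = exp(−0.00021 × 1000) = 0.810584
R(star tracker) = exp(−0.00016 × 1000) = 0.852144
R(magnetorquer) = exp(−0.00022 × 1000) = 0.802519
Series (star tracker and magnetorquer): 0.852144 × 0.802519 = 0.683862
Parallel (reaction wheel and [0.683862]): 1 − (1 − 0.810584)(1 − 0.683862) = 0.9401

0.9401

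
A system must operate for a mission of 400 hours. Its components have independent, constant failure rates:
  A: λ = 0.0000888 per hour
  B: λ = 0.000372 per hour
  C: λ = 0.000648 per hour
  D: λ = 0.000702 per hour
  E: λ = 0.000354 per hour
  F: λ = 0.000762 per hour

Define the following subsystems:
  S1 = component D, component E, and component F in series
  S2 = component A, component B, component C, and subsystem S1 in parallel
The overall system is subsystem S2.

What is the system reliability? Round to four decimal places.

R(A) = exp(−0.0000888 × 400) = 0.965103
R(B) = exp(−0.000372 × 400) = 0.861741
R(C) = exp(−0.000648 × 400) = 0.771669
R(D) = exp(−0.000702 × 400) = 0.755179
R(E) = exp(−0.000354 × 400) = 0.867968
R(F) = exp(−0.000762 × 400) = 0.737271
Series (D, E, and F): 0.755179 × 0.867968 × 0.737271 = 0.483260
Parallel (A, B, C, and [0.483260]): 1 − (1 − 0.965103)(1 − 0.861741)(1 − 0.771669)(1 − 0.483260) = 0.9994

0.9994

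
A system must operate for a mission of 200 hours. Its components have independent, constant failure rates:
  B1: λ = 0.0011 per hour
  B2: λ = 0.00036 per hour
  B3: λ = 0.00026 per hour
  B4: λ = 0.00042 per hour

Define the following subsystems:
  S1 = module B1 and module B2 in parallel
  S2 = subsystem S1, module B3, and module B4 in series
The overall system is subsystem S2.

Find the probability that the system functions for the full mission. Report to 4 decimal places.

0.8609

R(B1) = exp(−0.0011 × 200) = 0.802519
R(B2) = exp(−0.00036 × 200) = 0.930531
R(B3) = exp(−0.00026 × 200) = 0.949329
R(B4) = exp(−0.00042 × 200) = 0.919431
Parallel (B1 and B2): 1 − (1 − 0.802519)(1 − 0.930531) = 0.986281
Series ([0.986281], B3, and B4): 0.986281 × 0.949329 × 0.919431 = 0.8609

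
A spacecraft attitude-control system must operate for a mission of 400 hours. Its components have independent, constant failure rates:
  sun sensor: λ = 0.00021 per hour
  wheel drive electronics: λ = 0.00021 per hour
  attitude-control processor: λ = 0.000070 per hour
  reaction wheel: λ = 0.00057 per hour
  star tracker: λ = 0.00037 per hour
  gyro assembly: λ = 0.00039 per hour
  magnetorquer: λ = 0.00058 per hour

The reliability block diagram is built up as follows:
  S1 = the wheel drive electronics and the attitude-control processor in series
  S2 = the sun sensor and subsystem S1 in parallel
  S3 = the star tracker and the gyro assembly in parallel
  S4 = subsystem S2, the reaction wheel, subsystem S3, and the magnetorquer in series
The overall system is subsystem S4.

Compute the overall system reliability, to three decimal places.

R(sun sensor) = exp(−0.00021 × 400) = 0.91943
R(wheel drive electronics) = exp(−0.00021 × 400) = 0.91943
R(attitude-control processor) = exp(−0.000070 × 400) = 0.97239
R(reaction wheel) = exp(−0.00057 × 400) = 0.79612
R(star tracker) = exp(−0.00037 × 400) = 0.86243
R(gyro assembly) = exp(−0.00039 × 400) = 0.85556
R(magnetorquer) = exp(−0.00058 × 400) = 0.79295
Series (wheel drive electronics and attitude-control processor): 0.91943 × 0.97239 = 0.89404
Parallel (sun sensor and [0.89404]): 1 − (1 − 0.91943)(1 − 0.89404) = 0.99146
Parallel (star tracker and gyro assembly): 1 − (1 − 0.86243)(1 − 0.85556) = 0.98013
Series ([0.99146], reaction wheel, [0.98013], and magnetorquer): 0.99146 × 0.79612 × 0.98013 × 0.79295 = 0.613

0.613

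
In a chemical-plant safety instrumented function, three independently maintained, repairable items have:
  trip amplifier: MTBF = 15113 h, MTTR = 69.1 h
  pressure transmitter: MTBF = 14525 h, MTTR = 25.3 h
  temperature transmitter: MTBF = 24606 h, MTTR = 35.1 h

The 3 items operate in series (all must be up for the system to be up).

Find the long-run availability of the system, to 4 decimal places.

0.9923

A(trip amplifier) = MTBF/(MTBF+MTTR) = 15113/(15113+69.1) = 0.995449
A(pressure transmitter) = MTBF/(MTBF+MTTR) = 14525/(14525+25.3) = 0.998261
A(temperature transmitter) = MTBF/(MTBF+MTTR) = 24606/(24606+35.1) = 0.998576
Series availability: 0.995449 × 0.998261 × 0.998576 = 0.9923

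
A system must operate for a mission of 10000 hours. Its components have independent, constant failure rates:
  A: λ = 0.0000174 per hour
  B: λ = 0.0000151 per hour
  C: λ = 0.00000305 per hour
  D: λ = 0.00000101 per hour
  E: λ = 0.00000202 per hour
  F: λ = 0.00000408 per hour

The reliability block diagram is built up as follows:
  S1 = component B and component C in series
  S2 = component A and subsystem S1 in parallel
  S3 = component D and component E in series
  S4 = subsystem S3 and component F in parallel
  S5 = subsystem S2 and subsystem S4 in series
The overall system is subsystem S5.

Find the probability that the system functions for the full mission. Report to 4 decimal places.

R(A) = exp(−0.0000174 × 10000) = 0.840297
R(B) = exp(−0.0000151 × 10000) = 0.859848
R(C) = exp(−0.00000305 × 10000) = 0.969960
R(D) = exp(−0.00000101 × 10000) = 0.989951
R(E) = exp(−0.00000202 × 10000) = 0.980003
R(F) = exp(−0.00000408 × 10000) = 0.960021
Series (B and C): 0.859848 × 0.969960 = 0.834018
Parallel (A and [0.834018]): 1 − (1 − 0.840297)(1 − 0.834018) = 0.973492
Series (D and E): 0.989951 × 0.980003 = 0.970155
Parallel ([0.970155] and F): 1 − (1 − 0.970155)(1 − 0.960021) = 0.998807
Series ([0.973492] and [0.998807]): 0.973492 × 0.998807 = 0.9723

0.9723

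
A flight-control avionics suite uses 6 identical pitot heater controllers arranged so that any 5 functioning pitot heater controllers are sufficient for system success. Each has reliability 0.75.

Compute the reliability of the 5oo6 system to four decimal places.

0.5339

R = Σ_{i=5}^{6} C(6,i) p^i (1−p)^{6−i} with p = 0.75
C(6,5)·0.75^5·0.25^1 = 0.355957
C(6,6)·0.75^6·0.25^0 = 0.177979
Sum = 0.5339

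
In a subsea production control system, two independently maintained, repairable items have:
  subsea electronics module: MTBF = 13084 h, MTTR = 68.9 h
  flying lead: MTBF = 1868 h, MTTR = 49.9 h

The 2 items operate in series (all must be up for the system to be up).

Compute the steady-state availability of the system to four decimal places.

0.9689

A(subsea electronics module) = MTBF/(MTBF+MTTR) = 13084/(13084+68.9) = 0.994762
A(flying lead) = MTBF/(MTBF+MTTR) = 1868/(1868+49.9) = 0.973982
Series availability: 0.994762 × 0.973982 = 0.9689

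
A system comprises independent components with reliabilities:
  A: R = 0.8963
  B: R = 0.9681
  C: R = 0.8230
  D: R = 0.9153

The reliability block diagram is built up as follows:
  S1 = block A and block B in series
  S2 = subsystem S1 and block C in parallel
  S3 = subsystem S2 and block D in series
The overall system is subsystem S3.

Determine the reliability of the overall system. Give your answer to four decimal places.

0.8939

Series (A and B): 0.896300 × 0.968100 = 0.867708
Parallel ([0.867708] and C): 1 − (1 − 0.867708)(1 − 0.823000) = 0.976584
Series ([0.976584] and D): 0.976584 × 0.915300 = 0.8939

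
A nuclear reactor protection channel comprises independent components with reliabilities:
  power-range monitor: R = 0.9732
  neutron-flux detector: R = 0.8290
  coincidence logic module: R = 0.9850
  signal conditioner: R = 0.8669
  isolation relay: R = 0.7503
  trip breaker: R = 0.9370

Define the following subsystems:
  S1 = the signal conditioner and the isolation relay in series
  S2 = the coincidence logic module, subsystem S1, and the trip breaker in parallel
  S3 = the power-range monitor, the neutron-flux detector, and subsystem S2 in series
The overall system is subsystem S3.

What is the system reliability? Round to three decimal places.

Series (signal conditioner and isolation relay): 0.86690 × 0.75030 = 0.65044
Parallel (coincidence logic module, [0.65044], and trip breaker): 1 − (1 − 0.98500)(1 − 0.65044)(1 − 0.93700) = 0.99967
Series (power-range monitor, neutron-flux detector, and [0.99967]): 0.97320 × 0.82900 × 0.99967 = 0.807

0.807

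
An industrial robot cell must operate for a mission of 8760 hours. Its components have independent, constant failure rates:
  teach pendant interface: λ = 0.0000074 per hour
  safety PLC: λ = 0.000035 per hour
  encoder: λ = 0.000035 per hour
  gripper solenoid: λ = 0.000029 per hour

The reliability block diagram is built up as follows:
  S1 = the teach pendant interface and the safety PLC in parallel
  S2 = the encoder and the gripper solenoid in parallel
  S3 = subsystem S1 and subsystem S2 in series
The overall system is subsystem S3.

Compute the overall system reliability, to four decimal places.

R(teach pendant interface) = exp(−0.0000074 × 8760) = 0.937232
R(safety PLC) = exp(−0.000035 × 8760) = 0.735945
R(encoder) = exp(−0.000035 × 8760) = 0.735945
R(gripper solenoid) = exp(−0.000029 × 8760) = 0.775661
Parallel (teach pendant interface and safety PLC): 1 − (1 − 0.937232)(1 − 0.735945) = 0.983426
Parallel (encoder and gripper solenoid): 1 − (1 − 0.735945)(1 − 0.775661) = 0.940762
Series ([0.983426] and [0.940762]): 0.983426 × 0.940762 = 0.9252

0.9252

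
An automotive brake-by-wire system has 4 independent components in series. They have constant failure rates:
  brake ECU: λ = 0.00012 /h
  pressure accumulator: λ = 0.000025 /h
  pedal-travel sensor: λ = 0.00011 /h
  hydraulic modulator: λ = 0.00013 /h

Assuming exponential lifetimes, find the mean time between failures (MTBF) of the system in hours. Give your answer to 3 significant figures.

Series of exponential components: λ_sys = Σ λ_i
λ_sys = 0.00012 + 0.000025 + 0.00011 + 0.00013 = 3.8500e-04 /h
MTBF = 1 / λ_sys = 2600 h

2600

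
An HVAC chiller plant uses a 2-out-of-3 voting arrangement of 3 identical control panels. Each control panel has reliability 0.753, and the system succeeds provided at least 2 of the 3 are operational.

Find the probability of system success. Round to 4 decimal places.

R = Σ_{i=2}^{3} C(3,i) p^i (1−p)^{3−i} with p = 0.753
C(3,2)·0.753^2·0.247^1 = 0.420154
C(3,3)·0.753^3·0.247^0 = 0.426958
Sum = 0.8471

0.8471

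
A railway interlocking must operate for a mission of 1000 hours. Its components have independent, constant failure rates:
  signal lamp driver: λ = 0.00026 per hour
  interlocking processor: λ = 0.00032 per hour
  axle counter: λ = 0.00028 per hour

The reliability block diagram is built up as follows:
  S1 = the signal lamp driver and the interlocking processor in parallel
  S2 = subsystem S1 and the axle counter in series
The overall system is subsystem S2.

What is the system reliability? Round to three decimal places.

R(signal lamp driver) = exp(−0.00026 × 1000) = 0.77105
R(interlocking processor) = exp(−0.00032 × 1000) = 0.72615
R(axle counter) = exp(−0.00028 × 1000) = 0.75578
Parallel (signal lamp driver and interlocking processor): 1 − (1 − 0.77105)(1 − 0.72615) = 0.93730
Series ([0.93730] and axle counter): 0.93730 × 0.75578 = 0.708

0.708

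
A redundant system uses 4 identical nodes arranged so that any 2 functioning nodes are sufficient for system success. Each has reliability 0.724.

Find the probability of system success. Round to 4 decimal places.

R = Σ_{i=2}^{4} C(4,i) p^i (1−p)^{4−i} with p = 0.724
C(4,2)·0.724^2·0.276^2 = 0.239578
C(4,3)·0.724^3·0.276^1 = 0.418972
C(4,4)·0.724^4·0.276^0 = 0.274760
Sum = 0.9333

0.9333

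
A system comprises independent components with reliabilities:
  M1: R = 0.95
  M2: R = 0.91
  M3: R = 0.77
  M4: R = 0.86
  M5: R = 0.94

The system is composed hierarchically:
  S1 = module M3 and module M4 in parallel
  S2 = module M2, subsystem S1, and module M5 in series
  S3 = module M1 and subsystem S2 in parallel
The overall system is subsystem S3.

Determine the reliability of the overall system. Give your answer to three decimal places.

Parallel (M3 and M4): 1 − (1 − 0.77000)(1 − 0.86000) = 0.96780
Series (M2, [0.96780], and M5): 0.91000 × 0.96780 × 0.94000 = 0.82786
Parallel (M1 and [0.82786]): 1 − (1 − 0.95000)(1 − 0.82786) = 0.991

0.991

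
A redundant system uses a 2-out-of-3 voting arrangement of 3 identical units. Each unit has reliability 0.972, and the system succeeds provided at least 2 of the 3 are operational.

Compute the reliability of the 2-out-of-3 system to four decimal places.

R = Σ_{i=2}^{3} C(3,i) p^i (1−p)^{3−i} with p = 0.972
C(3,2)·0.972^2·0.028^1 = 0.079362
C(3,3)·0.972^3·0.028^0 = 0.918330
Sum = 0.9977

0.9977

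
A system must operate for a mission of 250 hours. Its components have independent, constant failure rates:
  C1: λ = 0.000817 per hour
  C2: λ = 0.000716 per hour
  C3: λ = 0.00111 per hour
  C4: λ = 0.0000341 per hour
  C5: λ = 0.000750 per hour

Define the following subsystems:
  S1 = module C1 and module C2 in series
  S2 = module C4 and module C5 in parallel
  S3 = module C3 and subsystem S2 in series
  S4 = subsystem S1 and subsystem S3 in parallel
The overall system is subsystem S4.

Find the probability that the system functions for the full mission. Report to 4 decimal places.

0.9225

R(C1) = exp(−0.000817 × 250) = 0.815259
R(C2) = exp(−0.000716 × 250) = 0.836106
R(C3) = exp(−0.00111 × 250) = 0.757676
R(C4) = exp(−0.0000341 × 250) = 0.991511
R(C5) = exp(−0.000750 × 250) = 0.829029
Series (C1 and C2): 0.815259 × 0.836106 = 0.681643
Parallel (C4 and C5): 1 − (1 − 0.991511)(1 − 0.829029) = 0.998549
Series (C3 and [0.998549]): 0.757676 × 0.998549 = 0.756577
Parallel ([0.681643] and [0.756577]): 1 − (1 − 0.681643)(1 − 0.756577) = 0.9225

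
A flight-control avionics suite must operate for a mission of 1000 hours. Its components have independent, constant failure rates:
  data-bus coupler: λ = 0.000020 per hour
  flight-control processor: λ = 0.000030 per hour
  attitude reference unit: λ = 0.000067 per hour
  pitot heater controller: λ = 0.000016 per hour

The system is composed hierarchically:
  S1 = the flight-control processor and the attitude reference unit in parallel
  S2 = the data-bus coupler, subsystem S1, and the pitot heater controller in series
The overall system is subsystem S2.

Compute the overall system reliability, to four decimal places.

0.9628

R(data-bus coupler) = exp(−0.000020 × 1000) = 0.980199
R(flight-control processor) = exp(−0.000030 × 1000) = 0.970446
R(attitude reference unit) = exp(−0.000067 × 1000) = 0.935195
R(pitot heater controller) = exp(−0.000016 × 1000) = 0.984127
Parallel (flight-control processor and attitude reference unit): 1 − (1 − 0.970446)(1 − 0.935195) = 0.998085
Series (data-bus coupler, [0.998085], and pitot heater controller): 0.980199 × 0.998085 × 0.984127 = 0.9628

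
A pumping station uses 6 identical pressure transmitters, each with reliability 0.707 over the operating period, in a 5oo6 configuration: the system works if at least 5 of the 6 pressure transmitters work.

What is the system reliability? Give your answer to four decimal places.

R = Σ_{i=5}^{6} C(6,i) p^i (1−p)^{6−i} with p = 0.707
C(6,5)·0.707^5·0.293^1 = 0.310539
C(6,6)·0.707^6·0.293^0 = 0.124887
Sum = 0.4354

0.4354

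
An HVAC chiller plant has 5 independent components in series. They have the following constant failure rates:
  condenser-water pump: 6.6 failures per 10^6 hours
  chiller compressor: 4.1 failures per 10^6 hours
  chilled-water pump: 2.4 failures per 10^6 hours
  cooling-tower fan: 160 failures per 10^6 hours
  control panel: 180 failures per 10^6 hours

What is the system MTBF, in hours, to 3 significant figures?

Series of exponential components: λ_sys = Σ λ_i
λ_sys = 0.0000066 + 0.0000041 + 0.0000024 + 0.00016 + 0.00018 = 3.5310e-04 /h
MTBF = 1 / λ_sys = 2830 h

2830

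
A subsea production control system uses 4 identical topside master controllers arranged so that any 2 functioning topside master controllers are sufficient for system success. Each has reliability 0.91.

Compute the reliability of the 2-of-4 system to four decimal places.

R = Σ_{i=2}^{4} C(4,i) p^i (1−p)^{4−i} with p = 0.91
C(4,2)·0.91^2·0.09^2 = 0.040246
C(4,3)·0.91^3·0.09^1 = 0.271286
C(4,4)·0.91^4·0.09^0 = 0.685750
Sum = 0.9973

0.9973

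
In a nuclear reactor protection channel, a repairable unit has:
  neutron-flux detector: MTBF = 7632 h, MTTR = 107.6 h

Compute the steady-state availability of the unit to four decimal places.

0.9861

A(neutron-flux detector) = MTBF/(MTBF+MTTR) = 7632/(7632+107.6) = 0.9861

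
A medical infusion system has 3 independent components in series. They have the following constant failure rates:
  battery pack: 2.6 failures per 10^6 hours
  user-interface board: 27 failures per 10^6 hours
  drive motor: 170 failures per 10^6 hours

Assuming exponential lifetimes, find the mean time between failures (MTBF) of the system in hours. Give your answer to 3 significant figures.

Series of exponential components: λ_sys = Σ λ_i
λ_sys = 0.0000026 + 0.000027 + 0.00017 = 1.9960e-04 /h
MTBF = 1 / λ_sys = 5010 h

5010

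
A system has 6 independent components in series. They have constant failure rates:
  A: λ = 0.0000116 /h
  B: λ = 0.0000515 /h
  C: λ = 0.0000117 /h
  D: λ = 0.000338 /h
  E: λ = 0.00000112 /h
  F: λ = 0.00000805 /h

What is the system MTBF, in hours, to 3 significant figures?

Series of exponential components: λ_sys = Σ λ_i
λ_sys = 0.0000116 + 0.0000515 + 0.0000117 + 0.000338 + 0.00000112 + 0.00000805 = 4.2197e-04 /h
MTBF = 1 / λ_sys = 2370 h

2370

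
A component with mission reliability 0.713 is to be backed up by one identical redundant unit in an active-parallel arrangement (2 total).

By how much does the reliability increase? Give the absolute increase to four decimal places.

R_before = 0.713
R_after = 1 − (1 − 0.713)^2 = 0.9176
ΔR = 0.9176 − 0.713 = 0.2046

0.2046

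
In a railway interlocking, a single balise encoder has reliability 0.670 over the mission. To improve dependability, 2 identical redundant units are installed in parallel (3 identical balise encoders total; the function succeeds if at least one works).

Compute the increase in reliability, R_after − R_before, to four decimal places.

R_before = 0.670
R_after = 1 − (1 − 0.670)^3 = 0.9641
ΔR = 0.9641 − 0.670 = 0.2941

0.2941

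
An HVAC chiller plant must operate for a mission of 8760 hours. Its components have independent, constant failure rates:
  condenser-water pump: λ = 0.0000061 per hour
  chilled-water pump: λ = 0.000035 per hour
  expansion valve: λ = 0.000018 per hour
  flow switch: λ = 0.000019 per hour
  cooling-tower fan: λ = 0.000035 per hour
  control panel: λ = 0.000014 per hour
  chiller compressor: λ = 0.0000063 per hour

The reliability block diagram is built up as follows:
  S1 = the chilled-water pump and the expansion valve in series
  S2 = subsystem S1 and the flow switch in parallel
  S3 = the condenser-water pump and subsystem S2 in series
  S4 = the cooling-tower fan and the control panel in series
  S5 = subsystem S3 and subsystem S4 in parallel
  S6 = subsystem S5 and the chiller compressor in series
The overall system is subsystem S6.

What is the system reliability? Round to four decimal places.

R(condenser-water pump) = exp(−0.0000061 × 8760) = 0.947967
R(chilled-water pump) = exp(−0.000035 × 8760) = 0.735945
R(expansion valve) = exp(−0.000018 × 8760) = 0.854123
R(flow switch) = exp(−0.000019 × 8760) = 0.846674
R(cooling-tower fan) = exp(−0.000035 × 8760) = 0.735945
R(control panel) = exp(−0.000014 × 8760) = 0.884582
R(chiller compressor) = exp(−0.0000063 × 8760) = 0.946307
Series (chilled-water pump and expansion valve): 0.735945 × 0.854123 = 0.628588
Parallel ([0.628588] and flow switch): 1 − (1 − 0.628588)(1 − 0.846674) = 0.943053
Series (condenser-water pump and [0.943053]): 0.947967 × 0.943053 = 0.893983
Series (cooling-tower fan and control panel): 0.735945 × 0.884582 = 0.651004
Parallel ([0.893983] and [0.651004]): 1 − (1 − 0.893983)(1 − 0.651004) = 0.963000
Series ([0.963000] and chiller compressor): 0.963000 × 0.946307 = 0.9113

0.9113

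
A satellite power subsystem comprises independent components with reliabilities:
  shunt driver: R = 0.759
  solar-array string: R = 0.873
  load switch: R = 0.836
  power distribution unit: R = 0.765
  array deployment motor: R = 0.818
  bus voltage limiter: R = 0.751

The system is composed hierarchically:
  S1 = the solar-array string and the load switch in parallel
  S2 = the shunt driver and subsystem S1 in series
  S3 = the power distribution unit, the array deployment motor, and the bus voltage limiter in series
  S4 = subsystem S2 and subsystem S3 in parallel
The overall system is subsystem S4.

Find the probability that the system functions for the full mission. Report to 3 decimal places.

0.864

Parallel (solar-array string and load switch): 1 − (1 − 0.87300)(1 − 0.83600) = 0.97917
Series (shunt driver and [0.97917]): 0.75900 × 0.97917 = 0.74319
Series (power distribution unit, array deployment motor, and bus voltage limiter): 0.76500 × 0.81800 × 0.75100 = 0.46995
Parallel ([0.74319] and [0.46995]): 1 − (1 − 0.74319)(1 − 0.46995) = 0.864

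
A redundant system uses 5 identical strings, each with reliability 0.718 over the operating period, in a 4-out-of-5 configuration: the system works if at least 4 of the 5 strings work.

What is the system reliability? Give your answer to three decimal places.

R = Σ_{i=4}^{5} C(5,i) p^i (1−p)^{5−i} with p = 0.718
C(5,4)·0.718^4·0.282^1 = 0.37473
C(5,5)·0.718^5·0.282^0 = 0.19082
Sum = 0.566

0.566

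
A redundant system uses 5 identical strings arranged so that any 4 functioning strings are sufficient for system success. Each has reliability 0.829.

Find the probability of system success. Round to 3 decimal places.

R = Σ_{i=4}^{5} C(5,i) p^i (1−p)^{5−i} with p = 0.829
C(5,4)·0.829^4·0.171^1 = 0.40382
C(5,5)·0.829^5·0.171^0 = 0.39154
Sum = 0.795

0.795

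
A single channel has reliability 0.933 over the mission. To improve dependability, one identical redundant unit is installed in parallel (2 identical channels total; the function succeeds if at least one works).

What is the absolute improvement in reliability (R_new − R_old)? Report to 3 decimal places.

0.063

R_before = 0.933
R_after = 1 − (1 − 0.933)^2 = 0.996
ΔR = 0.996 − 0.933 = 0.063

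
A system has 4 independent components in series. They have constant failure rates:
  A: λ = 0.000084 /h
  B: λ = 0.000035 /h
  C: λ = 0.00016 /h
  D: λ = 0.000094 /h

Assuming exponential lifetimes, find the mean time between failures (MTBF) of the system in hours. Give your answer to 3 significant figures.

Series of exponential components: λ_sys = Σ λ_i
λ_sys = 0.000084 + 0.000035 + 0.00016 + 0.000094 = 3.7300e-04 /h
MTBF = 1 / λ_sys = 2680 h

2680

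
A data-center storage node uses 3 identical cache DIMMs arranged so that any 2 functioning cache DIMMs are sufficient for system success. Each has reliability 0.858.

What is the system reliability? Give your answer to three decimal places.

0.945

R = Σ_{i=2}^{3} C(3,i) p^i (1−p)^{3−i} with p = 0.858
C(3,2)·0.858^2·0.142^1 = 0.31361
C(3,3)·0.858^3·0.142^0 = 0.63163
Sum = 0.945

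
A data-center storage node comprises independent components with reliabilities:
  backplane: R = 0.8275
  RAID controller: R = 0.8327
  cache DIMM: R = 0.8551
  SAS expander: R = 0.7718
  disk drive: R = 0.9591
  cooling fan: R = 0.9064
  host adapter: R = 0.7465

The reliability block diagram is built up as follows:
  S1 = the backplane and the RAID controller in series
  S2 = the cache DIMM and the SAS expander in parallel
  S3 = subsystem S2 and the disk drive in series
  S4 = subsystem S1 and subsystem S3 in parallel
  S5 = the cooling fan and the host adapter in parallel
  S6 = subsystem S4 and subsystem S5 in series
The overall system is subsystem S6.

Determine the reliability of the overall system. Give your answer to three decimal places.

0.954

Series (backplane and RAID controller): 0.82750 × 0.83270 = 0.68906
Parallel (cache DIMM and SAS expander): 1 − (1 − 0.85510)(1 − 0.77180) = 0.96693
Series ([0.96693] and disk drive): 0.96693 × 0.95910 = 0.92738
Parallel ([0.68906] and [0.92738]): 1 − (1 − 0.68906)(1 − 0.92738) = 0.97742
Parallel (cooling fan and host adapter): 1 − (1 − 0.90640)(1 − 0.74650) = 0.97627
Series ([0.97742] and [0.97627]): 0.97742 × 0.97627 = 0.954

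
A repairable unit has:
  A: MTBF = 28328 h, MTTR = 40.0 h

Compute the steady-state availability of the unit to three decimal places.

A(A) = MTBF/(MTBF+MTTR) = 28328/(28328+40.0) = 0.999

0.999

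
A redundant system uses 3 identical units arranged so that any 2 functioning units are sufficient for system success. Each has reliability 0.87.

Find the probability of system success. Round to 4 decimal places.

0.9537

R = Σ_{i=2}^{3} C(3,i) p^i (1−p)^{3−i} with p = 0.87
C(3,2)·0.87^2·0.13^1 = 0.295191
C(3,3)·0.87^3·0.13^0 = 0.658503
Sum = 0.9537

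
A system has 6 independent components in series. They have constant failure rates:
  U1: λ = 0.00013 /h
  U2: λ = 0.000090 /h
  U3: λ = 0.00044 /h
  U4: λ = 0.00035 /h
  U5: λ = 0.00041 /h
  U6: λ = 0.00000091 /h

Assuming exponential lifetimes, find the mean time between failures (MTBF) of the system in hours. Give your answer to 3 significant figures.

704

Series of exponential components: λ_sys = Σ λ_i
λ_sys = 0.00013 + 0.000090 + 0.00044 + 0.00035 + 0.00041 + 0.00000091 = 1.4209e-03 /h
MTBF = 1 / λ_sys = 704 h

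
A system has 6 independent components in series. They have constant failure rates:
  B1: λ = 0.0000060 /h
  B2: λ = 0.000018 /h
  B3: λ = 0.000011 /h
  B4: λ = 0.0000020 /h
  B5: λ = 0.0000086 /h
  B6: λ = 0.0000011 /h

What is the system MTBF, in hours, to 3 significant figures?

21400

Series of exponential components: λ_sys = Σ λ_i
λ_sys = 0.0000060 + 0.000018 + 0.000011 + 0.0000020 + 0.0000086 + 0.0000011 = 4.6700e-05 /h
MTBF = 1 / λ_sys = 21400 h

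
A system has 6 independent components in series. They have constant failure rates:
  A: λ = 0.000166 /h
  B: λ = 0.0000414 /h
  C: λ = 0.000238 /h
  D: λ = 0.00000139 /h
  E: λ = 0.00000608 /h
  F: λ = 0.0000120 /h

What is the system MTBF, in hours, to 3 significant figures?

Series of exponential components: λ_sys = Σ λ_i
λ_sys = 0.000166 + 0.0000414 + 0.000238 + 0.00000139 + 0.00000608 + 0.0000120 = 4.6487e-04 /h
MTBF = 1 / λ_sys = 2150 h

2150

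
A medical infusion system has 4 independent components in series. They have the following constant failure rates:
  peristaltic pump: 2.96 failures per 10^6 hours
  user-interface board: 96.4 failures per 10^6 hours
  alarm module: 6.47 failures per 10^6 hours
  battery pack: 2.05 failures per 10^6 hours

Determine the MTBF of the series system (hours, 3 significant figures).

9270

Series of exponential components: λ_sys = Σ λ_i
λ_sys = 0.00000296 + 0.0000964 + 0.00000647 + 0.00000205 = 1.0788e-04 /h
MTBF = 1 / λ_sys = 9270 h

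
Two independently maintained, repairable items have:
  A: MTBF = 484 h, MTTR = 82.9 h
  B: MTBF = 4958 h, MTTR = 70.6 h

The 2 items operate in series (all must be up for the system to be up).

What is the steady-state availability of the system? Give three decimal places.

0.842

A(A) = MTBF/(MTBF+MTTR) = 484/(484+82.9) = 0.853766
A(B) = MTBF/(MTBF+MTTR) = 4958/(4958+70.6) = 0.985960
Series availability: 0.853766 × 0.985960 = 0.842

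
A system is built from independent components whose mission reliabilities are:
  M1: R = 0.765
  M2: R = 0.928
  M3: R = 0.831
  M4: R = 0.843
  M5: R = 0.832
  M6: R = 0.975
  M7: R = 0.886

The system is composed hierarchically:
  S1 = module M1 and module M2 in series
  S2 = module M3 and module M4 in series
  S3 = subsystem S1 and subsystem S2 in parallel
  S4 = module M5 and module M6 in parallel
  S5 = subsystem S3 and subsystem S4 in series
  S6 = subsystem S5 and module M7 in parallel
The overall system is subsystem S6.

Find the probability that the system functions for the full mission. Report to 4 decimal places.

0.9897

Series (M1 and M2): 0.765000 × 0.928000 = 0.709920
Series (M3 and M4): 0.831000 × 0.843000 = 0.700533
Parallel ([0.709920] and [0.700533]): 1 − (1 − 0.709920)(1 − 0.700533) = 0.913131
Parallel (M5 and M6): 1 − (1 − 0.832000)(1 − 0.975000) = 0.995800
Series ([0.913131] and [0.995800]): 0.913131 × 0.995800 = 0.909296
Parallel ([0.909296] and M7): 1 − (1 − 0.909296)(1 − 0.886000) = 0.9897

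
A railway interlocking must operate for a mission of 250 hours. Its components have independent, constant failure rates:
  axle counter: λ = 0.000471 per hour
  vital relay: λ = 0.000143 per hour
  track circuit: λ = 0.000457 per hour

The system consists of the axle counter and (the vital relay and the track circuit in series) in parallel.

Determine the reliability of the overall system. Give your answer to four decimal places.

R(axle counter) = exp(−0.000471 × 250) = 0.888918
R(vital relay) = exp(−0.000143 × 250) = 0.964881
R(track circuit) = exp(−0.000457 × 250) = 0.892035
Series (vital relay and track circuit): 0.964881 × 0.892035 = 0.860708
Parallel (axle counter and [0.860708]): 1 − (1 − 0.888918)(1 − 0.860708) = 0.9845

0.9845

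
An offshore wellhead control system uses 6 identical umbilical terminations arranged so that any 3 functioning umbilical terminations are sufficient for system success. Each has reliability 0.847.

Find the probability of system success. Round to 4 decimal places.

0.9937

R = Σ_{i=3}^{6} C(6,i) p^i (1−p)^{6−i} with p = 0.847
C(6,3)·0.847^3·0.153^3 = 0.043527
C(6,4)·0.847^4·0.153^2 = 0.180721
C(6,5)·0.847^5·0.153^1 = 0.400184
C(6,6)·0.847^6·0.153^0 = 0.369233
Sum = 0.9937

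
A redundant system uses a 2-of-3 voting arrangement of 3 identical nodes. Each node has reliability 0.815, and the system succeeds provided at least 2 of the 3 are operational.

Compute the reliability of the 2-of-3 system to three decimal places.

R = Σ_{i=2}^{3} C(3,i) p^i (1−p)^{3−i} with p = 0.815
C(3,2)·0.815^2·0.185^1 = 0.36864
C(3,3)·0.815^3·0.185^0 = 0.54134
Sum = 0.910

0.910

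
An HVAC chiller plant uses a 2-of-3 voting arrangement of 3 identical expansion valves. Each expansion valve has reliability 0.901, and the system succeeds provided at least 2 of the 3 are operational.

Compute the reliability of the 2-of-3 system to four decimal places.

R = Σ_{i=2}^{3} C(3,i) p^i (1−p)^{3−i} with p = 0.901
C(3,2)·0.901^2·0.099^1 = 0.241105
C(3,3)·0.901^3·0.099^0 = 0.731433
Sum = 0.9725

0.9725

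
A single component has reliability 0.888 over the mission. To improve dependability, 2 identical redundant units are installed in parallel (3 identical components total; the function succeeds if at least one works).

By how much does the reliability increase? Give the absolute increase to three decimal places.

R_before = 0.888
R_after = 1 − (1 − 0.888)^3 = 0.999
ΔR = 0.999 − 0.888 = 0.111

0.111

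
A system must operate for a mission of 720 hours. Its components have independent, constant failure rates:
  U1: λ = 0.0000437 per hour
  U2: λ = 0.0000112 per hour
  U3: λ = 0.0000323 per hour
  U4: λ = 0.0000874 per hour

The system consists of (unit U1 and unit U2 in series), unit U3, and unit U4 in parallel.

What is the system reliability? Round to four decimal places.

R(U1) = exp(−0.0000437 × 720) = 0.969026
R(U2) = exp(−0.0000112 × 720) = 0.991968
R(U3) = exp(−0.0000323 × 720) = 0.977012
R(U4) = exp(−0.0000874 × 720) = 0.939011
Series (U1 and U2): 0.969026 × 0.991968 = 0.961243
Parallel ([0.961243], U3, and U4): 1 − (1 − 0.961243)(1 − 0.977012)(1 − 0.939011) = 0.9999

0.9999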